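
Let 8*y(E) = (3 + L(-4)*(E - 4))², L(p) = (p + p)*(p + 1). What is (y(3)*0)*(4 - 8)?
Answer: 0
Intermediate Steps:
L(p) = 2*p*(1 + p) (L(p) = (2*p)*(1 + p) = 2*p*(1 + p))
y(E) = (-93 + 24*E)²/8 (y(E) = (3 + (2*(-4)*(1 - 4))*(E - 4))²/8 = (3 + (2*(-4)*(-3))*(-4 + E))²/8 = (3 + 24*(-4 + E))²/8 = (3 + (-96 + 24*E))²/8 = (-93 + 24*E)²/8)
(y(3)*0)*(4 - 8) = ((9*(-31 + 8*3)²/8)*0)*(4 - 8) = ((9*(-31 + 24)²/8)*0)*(-4) = (((9/8)*(-7)²)*0)*(-4) = (((9/8)*49)*0)*(-4) = ((441/8)*0)*(-4) = 0*(-4) = 0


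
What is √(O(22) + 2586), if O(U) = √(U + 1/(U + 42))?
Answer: √(41376 + 2*√1409)/4 ≈ 50.899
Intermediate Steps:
O(U) = √(U + 1/(42 + U))
√(O(22) + 2586) = √(√((1 + 22*(42 + 22))/(42 + 22)) + 2586) = √(√((1 + 22*64)/64) + 2586) = √(√((1 + 1408)/64) + 2586) = √(√((1/64)*1409) + 2586) = √(√(1409/64) + 2586) = √(√1409/8 + 2586) = √(2586 + √1409/8)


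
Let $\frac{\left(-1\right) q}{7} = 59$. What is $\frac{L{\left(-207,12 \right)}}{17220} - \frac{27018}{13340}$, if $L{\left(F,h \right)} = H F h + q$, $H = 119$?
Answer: $- \frac{31528643}{1640820} \approx -19.215$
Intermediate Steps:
$q = -413$ ($q = \left(-7\right) 59 = -413$)
$L{\left(F,h \right)} = -413 + 119 F h$ ($L{\left(F,h \right)} = 119 F h - 413 = -413 + 119 F h$)
$\frac{L{\left(-207,12 \right)}}{17220} - \frac{27018}{13340} = \frac{-413 + 119 \left(-207\right) 12}{17220} - \frac{27018}{13340} = \left(-413 - 295596\right) \frac{1}{17220} - \frac{13509}{6670} = \left(-296009\right) \frac{1}{17220} - \frac{13509}{6670} = - \frac{42287}{2460} - \frac{13509}{6670} = - \frac{31528643}{1640820}$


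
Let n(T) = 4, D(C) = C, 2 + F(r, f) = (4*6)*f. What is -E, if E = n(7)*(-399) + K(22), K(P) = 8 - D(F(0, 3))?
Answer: 1658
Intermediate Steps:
F(r, f) = -2 + 24*f (F(r, f) = -2 + (4*6)*f = -2 + 24*f)
K(P) = -62 (K(P) = 8 - (-2 + 24*3) = 8 - (-2 + 72) = 8 - 1*70 = 8 - 70 = -62)
E = -1658 (E = 4*(-399) - 62 = -1596 - 62 = -1658)
-E = -1*(-1658) = 1658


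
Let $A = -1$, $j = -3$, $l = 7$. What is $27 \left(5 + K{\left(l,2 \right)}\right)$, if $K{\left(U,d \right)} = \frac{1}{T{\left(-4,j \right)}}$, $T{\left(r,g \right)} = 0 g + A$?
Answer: $108$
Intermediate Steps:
$T{\left(r,g \right)} = -1$ ($T{\left(r,g \right)} = 0 g - 1 = 0 - 1 = -1$)
$K{\left(U,d \right)} = -1$ ($K{\left(U,d \right)} = \frac{1}{-1} = -1$)
$27 \left(5 + K{\left(l,2 \right)}\right) = 27 \left(5 - 1\right) = 27 \cdot 4 = 108$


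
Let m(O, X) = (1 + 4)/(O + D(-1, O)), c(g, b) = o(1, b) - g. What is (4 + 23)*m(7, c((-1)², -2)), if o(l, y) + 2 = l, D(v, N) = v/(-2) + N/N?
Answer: 270/17 ≈ 15.882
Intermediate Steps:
D(v, N) = 1 - v/2 (D(v, N) = v*(-½) + 1 = -v/2 + 1 = 1 - v/2)
o(l, y) = -2 + l
c(g, b) = -1 - g (c(g, b) = (-2 + 1) - g = -1 - g)
m(O, X) = 5/(3/2 + O) (m(O, X) = (1 + 4)/(O + (1 - ½*(-1))) = 5/(O + (1 + ½)) = 5/(O + 3/2) = 5/(3/2 + O))
(4 + 23)*m(7, c((-1)², -2)) = (4 + 23)*(10/(3 + 2*7)) = 27*(10/(3 + 14)) = 27*(10/17) = 270/17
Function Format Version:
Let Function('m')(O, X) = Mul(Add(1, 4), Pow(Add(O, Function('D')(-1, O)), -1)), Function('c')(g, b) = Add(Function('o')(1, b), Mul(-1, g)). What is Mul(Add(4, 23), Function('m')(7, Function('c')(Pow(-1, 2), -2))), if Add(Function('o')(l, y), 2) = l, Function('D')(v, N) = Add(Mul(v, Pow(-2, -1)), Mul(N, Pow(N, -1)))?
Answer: Rational(270, 17) ≈ 15.882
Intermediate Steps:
Function('D')(v, N) = Add(1, Mul(Rational(-1, 2), v)) (Function('D')(v, N) = Add(Mul(v, Rational(-1, 2)), 1) = Add(Mul(Rational(-1, 2), v), 1) = Add(1, Mul(Rational(-1, 2), v)))
Function('o')(l, y) = Add(-2, l)
Function('c')(g, b) = Add(-1, Mul(-1, g)) (Function('c')(g, b) = Add(Add(-2, 1), Mul(-1, g)) = Add(-1, Mul(-1, g)))
Function('m')(O, X) = Mul(5, Pow(Add(Rational(3, 2), O), -1)) (Function('m')(O, X) = Mul(Add(1, 4), Pow(Add(O, Add(1, Mul(Rational(-1, 2), -1))), -1)) = Mul(5, Pow(Add(O, Add(1, Rational(1, 2))), -1)) = Mul(5, Pow(Add(O, Rational(3, 2)), -1)) = Mul(5, Pow(Add(Rational(3, 2), O), -1)))
Mul(Add(4, 23), Function('m')(7, Function('c')(Pow(-1, 2), -2))) = Mul(Add(4, 23), Mul(10, Pow(Add(3, Mul(2, 7)), -1))) = Mul(27, Mul(10, Pow(Add(3, 14), -1))) = Mul(27, Mul(10, Pow(17, -1))) = Mul(27, Mul(10, Rational(1, 17))) = Mul(27, Rational(10, 17)) = Rational(270, 17)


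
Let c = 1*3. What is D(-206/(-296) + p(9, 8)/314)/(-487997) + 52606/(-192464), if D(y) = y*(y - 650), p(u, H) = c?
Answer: -863298784259786763/3169344238304418448 ≈ -0.27239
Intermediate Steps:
c = 3
p(u, H) = 3
D(y) = y*(-650 + y)
D(-206/(-296) + p(9, 8)/314)/(-487997) + 52606/(-192464) = ((-206/(-296) + 3/314)*(-650 + (-206/(-296) + 3/314)))/(-487997) + 52606/(-192464) = ((-206*(-1/296) + 3*(1/314))*(-650 + (-206*(-1/296) + 3*(1/314))))*(-1/487997) + 52606*(-1/192464) = ((103/148 + 3/314)*(-650 + (103/148 + 3/314)))*(-1/487997) - 26303/96232 = (16393*(-650 + 16393/23236)/23236)*(-1/487997) - 26303/96232 = ((16393/23236)*(-15087007/23236))*(-1/487997) - 26303/96232 = -247321305751/539911696*(-1/487997) - 26303/96232 = 247321305751/263475287912912 - 26303/96232 = -863298784259786763/3169344238304418448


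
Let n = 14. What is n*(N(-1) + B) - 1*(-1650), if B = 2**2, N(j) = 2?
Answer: 1734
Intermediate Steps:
B = 4
n*(N(-1) + B) - 1*(-1650) = 14*(2 + 4) - 1*(-1650) = 14*6 + 1650 = 84 + 1650 = 1734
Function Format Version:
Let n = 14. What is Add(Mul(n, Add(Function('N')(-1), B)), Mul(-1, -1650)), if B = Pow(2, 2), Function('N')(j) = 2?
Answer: 1734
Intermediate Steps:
B = 4
Add(Mul(n, Add(Function('N')(-1), B)), Mul(-1, -1650)) = Add(Mul(14, Add(2, 4)), Mul(-1, -1650)) = Add(Mul(14, 6), 1650) = Add(84, 1650) = 1734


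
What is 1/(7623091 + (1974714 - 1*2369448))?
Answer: 1/7228357 ≈ 1.3834e-7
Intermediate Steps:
1/(7623091 + (1974714 - 1*2369448)) = 1/(7623091 + (1974714 - 2369448)) = 1/(7623091 - 394734) = 1/7228357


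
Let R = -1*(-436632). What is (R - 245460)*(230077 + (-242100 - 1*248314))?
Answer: -49769144964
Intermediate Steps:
R = 436632
(R - 245460)*(230077 + (-242100 - 1*248314)) = (436632 - 245460)*(230077 + (-242100 - 1*248314)) = 191172*(230077 + (-242100 - 248314)) = 191172*(230077 - 490414) = 191172*(-260337) = -49769144964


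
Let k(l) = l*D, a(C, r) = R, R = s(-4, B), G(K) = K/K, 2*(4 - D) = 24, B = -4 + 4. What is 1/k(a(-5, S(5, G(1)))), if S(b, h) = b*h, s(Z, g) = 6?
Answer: -1/48 ≈ -0.020833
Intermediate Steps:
B = 0
D = -8 (D = 4 - ½*24 = 4 - 12 = -8)
G(K) = 1
R = 6
a(C, r) = 6
k(l) = -8*l (k(l) = l*(-8) = -8*l)
1/k(a(-5, S(5, G(1)))) = 1/(-8*6) = 1/(-48) = -1/48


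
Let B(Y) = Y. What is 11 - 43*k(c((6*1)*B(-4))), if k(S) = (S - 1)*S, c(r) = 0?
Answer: 11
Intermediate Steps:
k(S) = S*(-1 + S) (k(S) = (-1 + S)*S = S*(-1 + S))
11 - 43*k(c((6*1)*B(-4))) = 11 - 0*(-1 + 0) = 11 - 0*(-1) = 11 - 43*0 = 11 + 0 = 11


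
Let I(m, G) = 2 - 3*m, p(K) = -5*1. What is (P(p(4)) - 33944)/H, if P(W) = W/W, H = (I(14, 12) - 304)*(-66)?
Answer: -33943/22704 ≈ -1.4950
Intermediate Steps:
p(K) = -5
H = 22704 (H = ((2 - 3*14) - 304)*(-66) = ((2 - 42) - 304)*(-66) = (-40 - 304)*(-66) = -344*(-66) = 22704)
P(W) = 1
(P(p(4)) - 33944)/H = (1 - 33944)/22704 = -33943*1/22704 = -33943/22704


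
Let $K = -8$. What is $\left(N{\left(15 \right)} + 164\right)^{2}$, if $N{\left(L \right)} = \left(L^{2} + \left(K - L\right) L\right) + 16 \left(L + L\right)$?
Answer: $274576$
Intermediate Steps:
$N{\left(L \right)} = L^{2} + 32 L + L \left(-8 - L\right)$ ($N{\left(L \right)} = \left(L^{2} + \left(-8 - L\right) L\right) + 16 \left(L + L\right) = \left(L^{2} + L \left(-8 - L\right)\right) + 16 \cdot 2 L = \left(L^{2} + L \left(-8 - L\right)\right) + 32 L = L^{2} + 32 L + L \left(-8 - L\right)$)
$\left(N{\left(15 \right)} + 164\right)^{2} = \left(24 \cdot 15 + 164\right)^{2} = \left(360 + 164\right)^{2} = 524^{2} = 274576$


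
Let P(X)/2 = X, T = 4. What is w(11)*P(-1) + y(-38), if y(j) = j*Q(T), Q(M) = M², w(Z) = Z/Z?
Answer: -610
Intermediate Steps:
P(X) = 2*X
w(Z) = 1
y(j) = 16*j (y(j) = j*4² = j*16 = 16*j)
w(11)*P(-1) + y(-38) = 1*(2*(-1)) + 16*(-38) = 1*(-2) - 608 = -2 - 608 = -610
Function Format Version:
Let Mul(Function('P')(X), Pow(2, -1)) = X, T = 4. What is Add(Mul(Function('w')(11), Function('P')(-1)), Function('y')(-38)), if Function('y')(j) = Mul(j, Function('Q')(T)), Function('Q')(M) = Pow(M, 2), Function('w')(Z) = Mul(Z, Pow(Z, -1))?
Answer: -610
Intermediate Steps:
Function('P')(X) = Mul(2, X)
Function('w')(Z) = 1
Function('y')(j) = Mul(16, j) (Function('y')(j) = Mul(j, Pow(4, 2)) = Mul(j, 16) = Mul(16, j))
Add(Mul(Function('w')(11), Function('P')(-1)), Function('y')(-38)) = Add(Mul(1, Mul(2, -1)), Mul(16, -38)) = Add(Mul(1, -2), -608) = Add(-2, -608) = -610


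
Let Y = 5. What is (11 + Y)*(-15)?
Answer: -240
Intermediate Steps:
(11 + Y)*(-15) = (11 + 5)*(-15) = 16*(-15) = -240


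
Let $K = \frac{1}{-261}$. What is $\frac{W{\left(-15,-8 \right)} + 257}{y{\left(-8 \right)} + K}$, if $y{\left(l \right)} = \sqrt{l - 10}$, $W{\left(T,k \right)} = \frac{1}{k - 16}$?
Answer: $- \frac{536529}{9809432} - \frac{420102207 i \sqrt{2}}{9809432} \approx -0.054695 - 60.566 i$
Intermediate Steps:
$W{\left(T,k \right)} = \frac{1}{-16 + k}$
$K = - \frac{1}{261} \approx -0.0038314$
$y{\left(l \right)} = \sqrt{-10 + l}$
$\frac{W{\left(-15,-8 \right)} + 257}{y{\left(-8 \right)} + K} = \frac{\frac{1}{-16 - 8} + 257}{\sqrt{-10 - 8} - \frac{1}{261}} = \frac{\frac{1}{-24} + 257}{\sqrt{-18} - \frac{1}{261}} = \frac{- \frac{1}{24} + 257}{3 i \sqrt{2} - \frac{1}{261}} = \frac{6167}{24 \left(- \frac{1}{261} + 3 i \sqrt{2}\right)}$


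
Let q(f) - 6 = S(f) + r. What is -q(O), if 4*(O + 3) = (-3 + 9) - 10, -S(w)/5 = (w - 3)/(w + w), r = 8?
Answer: -77/8 ≈ -9.6250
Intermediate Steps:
S(w) = -5*(-3 + w)/(2*w) (S(w) = -5*(w - 3)/(w + w) = -5*(-3 + w)/(2*w))
O = -4 (O = -3 + ((-3 + 9) - 10)/4 = -3 + (6 - 10)/4 = -3 + (¼)*(-4) = -3 - 1 = -4)
q(f) = 14 + 5*(3 - f)/(2*f) (q(f) = 6 + (5*(3 - f)/(2*f) + 8) = 6 + (8 + 5*(3 - f)/(2*f)) = 14 + 5*(3 - f)/(2*f))
-q(O) = -(15 + 23*(-4))/(2*(-4)) = -(-1)*(15 - 92)/(2*4) = -(-1)*(-77)/(2*4) = -1*77/8 = -77/8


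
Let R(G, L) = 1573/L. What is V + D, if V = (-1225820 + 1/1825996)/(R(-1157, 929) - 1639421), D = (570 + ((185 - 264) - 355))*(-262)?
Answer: -99091560397785065041/2781029406653856 ≈ -35631.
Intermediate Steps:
D = -35632 (D = (570 + (-79 - 355))*(-262) = (570 - 434)*(-262) = 136*(-262) = -35632)
V = 2079420105131951/2781029406653856 (V = (-1225820 + 1/1825996)/(1573/929 - 1639421) = (-1225820 + 1/1825996)/(1573*(1/929) - 1639421) = -2238342416719/(1825996*(1573/929 - 1639421)) = -2238342416719/(1825996*(-1523020536/929)) = -2238342416719/1825996*(-929/1523020536) = 2079420105131951/2781029406653856 ≈ 0.74772)
V + D = 2079420105131951/2781029406653856 - 35632 = -99091560397785065041/2781029406653856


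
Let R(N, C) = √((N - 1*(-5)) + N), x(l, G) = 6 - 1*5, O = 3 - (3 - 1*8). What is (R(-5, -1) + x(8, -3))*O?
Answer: 8 + 8*I*√5 ≈ 8.0 + 17.889*I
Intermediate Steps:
O = 8 (O = 3 - (3 - 8) = 3 - 1*(-5) = 3 + 5 = 8)
x(l, G) = 1 (x(l, G) = 6 - 5 = 1)
R(N, C) = √(5 + 2*N) (R(N, C) = √((N + 5) + N) = √((5 + N) + N) = √(5 + 2*N))
(R(-5, -1) + x(8, -3))*O = (√(5 + 2*(-5)) + 1)*8 = (√(5 - 10) + 1)*8 = (√(-5) + 1)*8 = (I*√5 + 1)*8 = (1 + I*√5)*8 = 8 + 8*I*√5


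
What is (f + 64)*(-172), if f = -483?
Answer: 72068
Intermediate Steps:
(f + 64)*(-172) = (-483 + 64)*(-172) = -419*(-172) = 72068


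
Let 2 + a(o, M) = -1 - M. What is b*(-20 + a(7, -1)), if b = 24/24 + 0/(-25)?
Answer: -22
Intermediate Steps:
a(o, M) = -3 - M (a(o, M) = -2 + (-1 - M) = -3 - M)
b = 1 (b = 24*(1/24) + 0*(-1/25) = 1 + 0 = 1)
b*(-20 + a(7, -1)) = 1*(-20 + (-3 - 1*(-1))) = 1*(-20 + (-3 + 1)) = 1*(-20 - 2) = 1*(-22) = -22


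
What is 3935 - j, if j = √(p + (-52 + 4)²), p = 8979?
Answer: 3935 - √11283 ≈ 3828.8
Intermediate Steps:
j = √11283 (j = √(8979 + (-52 + 4)²) = √(8979 + (-48)²) = √(8979 + 2304) = √11283 ≈ 106.22)
3935 - j = 3935 - √11283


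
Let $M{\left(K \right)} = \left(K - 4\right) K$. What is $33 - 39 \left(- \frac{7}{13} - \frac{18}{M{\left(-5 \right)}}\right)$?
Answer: $\frac{348}{5} \approx 69.6$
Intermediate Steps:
$M{\left(K \right)} = K \left(-4 + K\right)$ ($M{\left(K \right)} = \left(-4 + K\right) K = K \left(-4 + K\right)$)
$33 - 39 \left(- \frac{7}{13} - \frac{18}{M{\left(-5 \right)}}\right) = 33 - 39 \left(- \frac{7}{13} - \frac{18}{\left(-5\right) \left(-4 - 5\right)}\right) = 33 - 39 \left(\left(-7\right) \frac{1}{13} - \frac{18}{\left(-5\right) \left(-9\right)}\right) = 33 - 39 \left(- \frac{7}{13} - \frac{18}{45}\right) = 33 - 39 \left(- \frac{7}{13} - \frac{2}{5}\right) = 33 - - \frac{183}{5} = 33 + \frac{183}{5} = \frac{348}{5}$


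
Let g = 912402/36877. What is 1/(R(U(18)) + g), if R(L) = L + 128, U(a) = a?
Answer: 36877/6296444 ≈ 0.0058568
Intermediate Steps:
R(L) = 128 + L
g = 912402/36877 (g = 912402*(1/36877) = 912402/36877 ≈ 24.742)
1/(R(U(18)) + g) = 1/((128 + 18) + 912402/36877) = 1/(146 + 912402/36877) = 1/(6296444/36877) = 36877/6296444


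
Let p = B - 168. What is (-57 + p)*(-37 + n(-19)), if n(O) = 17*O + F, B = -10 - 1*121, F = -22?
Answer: 135992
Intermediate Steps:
B = -131 (B = -10 - 121 = -131)
p = -299 (p = -131 - 168 = -299)
n(O) = -22 + 17*O (n(O) = 17*O - 22 = -22 + 17*O)
(-57 + p)*(-37 + n(-19)) = (-57 - 299)*(-37 + (-22 + 17*(-19))) = -356*(-37 + (-22 - 323)) = -356*(-37 - 345) = -356*(-382) = 135992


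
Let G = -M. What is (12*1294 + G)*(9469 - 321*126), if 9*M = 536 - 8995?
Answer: -4591132147/9 ≈ -5.1013e+8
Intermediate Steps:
M = -8459/9 (M = (536 - 8995)/9 = (1/9)*(-8459) = -8459/9 ≈ -939.89)
G = 8459/9 (G = -1*(-8459/9) = 8459/9 ≈ 939.89)
(12*1294 + G)*(9469 - 321*126) = (12*1294 + 8459/9)*(9469 - 321*126) = (15528 + 8459/9)*(9469 - 40446) = (148211/9)*(-30977) = -4591132147/9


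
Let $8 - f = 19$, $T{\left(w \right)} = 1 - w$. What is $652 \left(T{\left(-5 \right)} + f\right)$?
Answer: $-3260$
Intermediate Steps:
$f = -11$ ($f = 8 - 19 = -11$)
$652 \left(T{\left(-5 \right)} + f\right) = 652 \left(\left(1 - -5\right) - 11\right) = 652 \left(\left(1 + 5\right) - 11\right) = 652 \left(6 - 11\right) = 652 \left(-5\right) = -3260$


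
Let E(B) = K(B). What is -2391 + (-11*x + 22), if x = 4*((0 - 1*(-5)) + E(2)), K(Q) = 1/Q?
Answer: -2611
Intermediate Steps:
E(B) = 1/B
x = 22 (x = 4*((0 - 1*(-5)) + 1/2) = 4*((0 + 5) + ½) = 4*(5 + ½) = 4*(11/2) = 22)
-2391 + (-11*x + 22) = -2391 + (-11*22 + 22) = -2391 + (-242 + 22) = -2391 - 220 = -2611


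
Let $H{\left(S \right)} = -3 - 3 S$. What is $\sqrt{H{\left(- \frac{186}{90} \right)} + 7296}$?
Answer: $\frac{4 \sqrt{11405}}{5} \approx 85.435$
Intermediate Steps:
$\sqrt{H{\left(- \frac{186}{90} \right)} + 7296} = \sqrt{\left(-3 - 3 \left(- \frac{186}{90}\right)\right) + 7296} = \sqrt{\left(-3 - 3 \left(\left(-186\right) \frac{1}{90}\right)\right) + 7296} = \sqrt{\left(-3 - - \frac{31}{5}\right) + 7296} = \sqrt{\left(-3 + \frac{31}{5}\right) + 7296} = \sqrt{\frac{16}{5} + 7296} = \sqrt{\frac{36496}{5}} = \frac{4 \sqrt{11405}}{5}$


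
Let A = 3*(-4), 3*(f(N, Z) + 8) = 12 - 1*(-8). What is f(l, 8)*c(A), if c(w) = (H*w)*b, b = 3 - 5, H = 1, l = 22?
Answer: -32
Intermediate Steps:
f(N, Z) = -4/3 (f(N, Z) = -8 + (12 - 1*(-8))/3 = -8 + (12 + 8)/3 = -8 + (⅓)*20 = -8 + 20/3 = -4/3)
b = -2
A = -12
c(w) = -2*w (c(w) = (1*w)*(-2) = w*(-2) = -2*w)
f(l, 8)*c(A) = -(-8)*(-12)/3 = -4/3*24 = -32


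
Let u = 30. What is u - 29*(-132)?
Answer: 3858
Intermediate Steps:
u - 29*(-132) = 30 - 29*(-132) = 30 + 3828 = 3858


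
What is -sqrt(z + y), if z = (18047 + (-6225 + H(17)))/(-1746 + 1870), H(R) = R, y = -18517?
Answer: -I*sqrt(70812339)/62 ≈ -135.73*I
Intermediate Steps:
z = 11839/124 (z = (18047 + (-6225 + 17))/(-1746 + 1870) = (18047 - 6208)/124 = 11839*(1/124) = 11839/124 ≈ 95.476)
-sqrt(z + y) = -sqrt(11839/124 - 18517) = -sqrt(-2284269/124) = -I*sqrt(70812339)/62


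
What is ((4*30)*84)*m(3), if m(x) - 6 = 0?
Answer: 60480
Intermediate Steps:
m(x) = 6 (m(x) = 6 + 0 = 6)
((4*30)*84)*m(3) = ((4*30)*84)*6 = (120*84)*6 = 10080*6 = 60480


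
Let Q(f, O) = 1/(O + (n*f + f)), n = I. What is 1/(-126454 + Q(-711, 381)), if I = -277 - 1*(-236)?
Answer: -28821/3644530733 ≈ -7.9080e-6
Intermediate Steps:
I = -41 (I = -277 + 236 = -41)
n = -41
Q(f, O) = 1/(O - 40*f) (Q(f, O) = 1/(O + (-41*f + f)) = 1/(O - 40*f))
1/(-126454 + Q(-711, 381)) = 1/(-126454 + 1/(381 - 40*(-711))) = 1/(-126454 + 1/(381 + 28440)) = 1/(-126454 + 1/28821) = 1/(-3644530733/28821) = -28821/3644530733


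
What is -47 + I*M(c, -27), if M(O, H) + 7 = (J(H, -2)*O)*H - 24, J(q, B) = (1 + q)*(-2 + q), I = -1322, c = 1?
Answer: 26954211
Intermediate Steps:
M(O, H) = -31 + H*O*(-2 + H**2 - H) (M(O, H) = -7 + (((-2 + H**2 - H)*O)*H - 24) = -7 + ((O*(-2 + H**2 - H))*H - 24) = -7 + (H*O*(-2 + H**2 - H) - 24) = -7 + (-24 + H*O*(-2 + H**2 - H)) = -31 + H*O*(-2 + H**2 - H))
-47 + I*M(c, -27) = -47 - 1322*(-31 - 1*(-27)*1*(2 - 27 - 1*(-27)**2)) = -47 - 1322*(-31 - 1*(-27)*1*(2 - 27 - 1*729)) = -47 - 1322*(-31 - 1*(-27)*1*(2 - 27 - 729)) = -47 - 1322*(-31 - 1*(-27)*1*(-754)) = -47 - 1322*(-31 - 20358) = -47 - 1322*(-20389) = -47 + 26954258 = 26954211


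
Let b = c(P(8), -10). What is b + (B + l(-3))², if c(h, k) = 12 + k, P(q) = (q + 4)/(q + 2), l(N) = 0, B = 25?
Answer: 627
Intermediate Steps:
P(q) = (4 + q)/(2 + q)
b = 2 (b = 12 - 10 = 2)
b + (B + l(-3))² = 2 + (25 + 0)² = 2 + 25² = 2 + 625 = 627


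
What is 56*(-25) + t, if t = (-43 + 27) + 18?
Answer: -1398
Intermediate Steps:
t = 2 (t = -16 + 18 = 2)
56*(-25) + t = 56*(-25) + 2 = -1400 + 2 = -1398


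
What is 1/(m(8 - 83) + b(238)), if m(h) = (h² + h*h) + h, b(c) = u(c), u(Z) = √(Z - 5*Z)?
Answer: 11175/124881577 - 2*I*√238/124881577 ≈ 8.9485e-5 - 2.4707e-7*I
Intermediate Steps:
u(Z) = 2*√(-Z) (u(Z) = √(-4*Z) = 2*√(-Z))
b(c) = 2*√(-c)
m(h) = h + 2*h² (m(h) = (h² + h²) + h = 2*h² + h = h + 2*h²)
1/(m(8 - 83) + b(238)) = 1/((8 - 83)*(1 + 2*(8 - 83)) + 2*√(-1*238)) = 1/(-75*(1 + 2*(-75)) + 2*√(-238)) = 1/(-75*(1 - 150) + 2*(I*√238)) = 1/(-75*(-149) + 2*I*√238) = 1/(11175 + 2*I*√238)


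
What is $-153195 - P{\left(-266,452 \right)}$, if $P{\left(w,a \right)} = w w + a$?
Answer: $-224403$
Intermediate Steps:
$P{\left(w,a \right)} = a + w^{2}$ ($P{\left(w,a \right)} = w^{2} + a = a + w^{2}$)
$-153195 - P{\left(-266,452 \right)} = -153195 - \left(452 + \left(-266\right)^{2}\right) = -153195 - \left(452 + 70756\right) = -153195 - 71208 = -224403$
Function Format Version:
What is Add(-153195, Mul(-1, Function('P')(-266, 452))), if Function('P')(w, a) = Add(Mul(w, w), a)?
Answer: -224403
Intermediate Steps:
Function('P')(w, a) = Add(a, Pow(w, 2)) (Function('P')(w, a) = Add(Pow(w, 2), a) = Add(a, Pow(w, 2)))
Add(-153195, Mul(-1, Function('P')(-266, 452))) = Add(-153195, Mul(-1, Add(452, Pow(-266, 2)))) = Add(-153195, Mul(-1, Add(452, 70756))) = Add(-153195, Mul(-1, 71208)) = Add(-153195, -71208) = -224403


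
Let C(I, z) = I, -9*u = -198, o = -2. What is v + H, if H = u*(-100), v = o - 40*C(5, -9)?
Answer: -2402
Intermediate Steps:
u = 22 (u = -⅑*(-198) = 22)
v = -202 (v = -2 - 40*5 = -2 - 200 = -202)
H = -2200 (H = 22*(-100) = -2200)
v + H = -202 - 2200 = -2402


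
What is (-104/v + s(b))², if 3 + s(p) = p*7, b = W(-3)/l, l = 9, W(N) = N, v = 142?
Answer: 1669264/45369 ≈ 36.793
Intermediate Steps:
b = -⅓ (b = -3/9 = -3*⅑ = -⅓ ≈ -0.33333)
s(p) = -3 + 7*p (s(p) = -3 + p*7 = -3 + 7*p)
(-104/v + s(b))² = (-104/142 + (-3 + 7*(-⅓)))² = (-104*1/142 + (-3 - 7/3))² = (-52/71 - 16/3)² = (-1292/213)² = 1669264/45369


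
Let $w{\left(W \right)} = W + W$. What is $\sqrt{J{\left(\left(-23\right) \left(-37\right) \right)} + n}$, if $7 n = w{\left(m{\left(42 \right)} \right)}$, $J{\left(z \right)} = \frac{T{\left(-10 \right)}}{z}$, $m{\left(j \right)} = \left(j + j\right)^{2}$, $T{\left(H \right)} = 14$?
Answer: $\frac{\sqrt{1460001130}}{851} \approx 44.9$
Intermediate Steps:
$m{\left(j \right)} = 4 j^{2}$ ($m{\left(j \right)} = \left(2 j\right)^{2} = 4 j^{2}$)
$w{\left(W \right)} = 2 W$
$J{\left(z \right)} = \frac{14}{z}$
$n = 2016$ ($n = \frac{2 \cdot 4 \cdot 42^{2}}{7} = \frac{2 \cdot 4 \cdot 1764}{7} = \frac{2 \cdot 7056}{7} = \frac{1}{7} \cdot 14112 = 2016$)
$\sqrt{J{\left(\left(-23\right) \left(-37\right) \right)} + n} = \sqrt{\frac{14}{\left(-23\right) \left(-37\right)} + 2016} = \sqrt{\frac{14}{851} + 2016} = \sqrt{\frac{1715630}{851}} = \frac{\sqrt{1460001130}}{851}$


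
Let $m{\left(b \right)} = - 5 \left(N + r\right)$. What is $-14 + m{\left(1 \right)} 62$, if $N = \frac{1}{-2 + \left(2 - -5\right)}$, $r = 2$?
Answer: $-696$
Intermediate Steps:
$N = \frac{1}{5}$ ($N = \frac{1}{-2 + \left(2 + 5\right)} = \frac{1}{-2 + 7} = \frac{1}{5} \approx 0.2$)
$m{\left(b \right)} = -11$ ($m{\left(b \right)} = - 5 \left(\frac{1}{5} + 2\right) = \left(-5\right) \frac{11}{5} = -11$)
$-14 + m{\left(1 \right)} 62 = -14 - 682 = -696$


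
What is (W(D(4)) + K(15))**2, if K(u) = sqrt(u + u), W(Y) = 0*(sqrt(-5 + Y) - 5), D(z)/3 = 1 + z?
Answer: 30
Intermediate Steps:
D(z) = 3 + 3*z (D(z) = 3*(1 + z) = 3 + 3*z)
W(Y) = 0 (W(Y) = 0*(-5 + sqrt(-5 + Y)) = 0)
K(u) = sqrt(2)*sqrt(u) (K(u) = sqrt(2*u) = sqrt(2)*sqrt(u))
(W(D(4)) + K(15))**2 = (0 + sqrt(2)*sqrt(15))**2 = (0 + sqrt(30))**2 = (sqrt(30))**2 = 30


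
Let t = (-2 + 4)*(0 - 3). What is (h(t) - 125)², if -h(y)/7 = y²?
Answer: 142129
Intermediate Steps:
t = -6 (t = 2*(-3) = -6)
h(y) = -7*y²
(h(t) - 125)² = (-7*(-6)² - 125)² = (-7*36 - 125)² = (-252 - 125)² = (-377)² = 142129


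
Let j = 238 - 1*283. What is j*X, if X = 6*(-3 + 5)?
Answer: -540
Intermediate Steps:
j = -45 (j = 238 - 283 = -45)
X = 12 (X = 6*2 = 12)
j*X = -45*12 = -540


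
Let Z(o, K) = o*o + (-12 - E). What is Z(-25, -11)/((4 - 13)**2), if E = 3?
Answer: 610/81 ≈ 7.5309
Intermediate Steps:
Z(o, K) = -15 + o**2 (Z(o, K) = o*o + (-12 - 1*3) = o**2 + (-12 - 3) = o**2 - 15 = -15 + o**2)
Z(-25, -11)/((4 - 13)**2) = (-15 + (-25)**2)/((4 - 13)**2) = (-15 + 625)/((-9)**2) = 610/81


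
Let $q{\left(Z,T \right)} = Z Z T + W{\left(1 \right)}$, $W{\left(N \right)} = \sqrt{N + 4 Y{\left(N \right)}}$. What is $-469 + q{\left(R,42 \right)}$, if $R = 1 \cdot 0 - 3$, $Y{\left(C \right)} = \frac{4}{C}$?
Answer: $-91 + \sqrt{17} \approx -86.877$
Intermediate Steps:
$R = -3$ ($R = 0 - 3 = -3$)
$W{\left(N \right)} = \sqrt{N + \frac{16}{N}}$ ($W{\left(N \right)} = \sqrt{N + 4 \frac{4}{N}} = \sqrt{N + \frac{16}{N}}$)
$q{\left(Z,T \right)} = \sqrt{17} + T Z^{2}$ ($q{\left(Z,T \right)} = Z Z T + \sqrt{1 + \frac{16}{1}} = Z^{2} T + \sqrt{1 + 16 \cdot 1} = T Z^{2} + \sqrt{1 + 16} = T Z^{2} + \sqrt{17} = \sqrt{17} + T Z^{2}$)
$-469 + q{\left(R,42 \right)} = -469 + \left(\sqrt{17} + 42 \left(-3\right)^{2}\right) = -469 + \left(\sqrt{17} + 42 \cdot 9\right) = -469 + \left(\sqrt{17} + 378\right) = -469 + \left(378 + \sqrt{17}\right) = -91 + \sqrt{17}$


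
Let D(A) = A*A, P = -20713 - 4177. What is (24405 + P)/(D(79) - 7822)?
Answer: 485/1581 ≈ 0.30677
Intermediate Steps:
P = -24890
D(A) = A**2
(24405 + P)/(D(79) - 7822) = (24405 - 24890)/(79**2 - 7822) = -485/(6241 - 7822) = -485/(-1581) = -485*(-1/1581) = 485/1581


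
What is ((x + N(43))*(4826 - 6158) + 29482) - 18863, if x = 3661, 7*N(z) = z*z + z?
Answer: -36580975/7 ≈ -5.2259e+6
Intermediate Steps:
N(z) = z/7 + z²/7 (N(z) = (z*z + z)/7 = (z² + z)/7 = (z + z²)/7 = z/7 + z²/7)
((x + N(43))*(4826 - 6158) + 29482) - 18863 = ((3661 + (⅐)*43*(1 + 43))*(4826 - 6158) + 29482) - 18863 = ((3661 + (⅐)*43*44)*(-1332) + 29482) - 18863 = ((3661 + 1892/7)*(-1332) + 29482) - 18863 = ((27519/7)*(-1332) + 29482) - 18863 = (-36655308/7 + 29482) - 18863 = -36448934/7 - 18863 = -36580975/7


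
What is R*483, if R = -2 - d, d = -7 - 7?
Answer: 5796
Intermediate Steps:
d = -14
R = 12 (R = -2 - 1*(-14) = -2 + 14 = 12)
R*483 = 12*483 = 5796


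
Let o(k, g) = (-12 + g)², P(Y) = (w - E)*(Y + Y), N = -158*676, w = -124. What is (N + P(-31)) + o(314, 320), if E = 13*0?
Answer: -4256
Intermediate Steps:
E = 0
N = -106808
P(Y) = -248*Y (P(Y) = (-124 - 1*0)*(Y + Y) = (-124 + 0)*(2*Y) = -248*Y)
(N + P(-31)) + o(314, 320) = (-106808 - 248*(-31)) + (-12 + 320)² = (-106808 + 7688) + 308² = -99120 + 94864 = -4256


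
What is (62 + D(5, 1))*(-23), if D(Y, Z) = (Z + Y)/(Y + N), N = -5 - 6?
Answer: -1403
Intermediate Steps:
N = -11
D(Y, Z) = (Y + Z)/(-11 + Y) (D(Y, Z) = (Z + Y)/(Y - 11) = (Y + Z)/(-11 + Y))
(62 + D(5, 1))*(-23) = (62 + (5 + 1)/(-11 + 5))*(-23) = (62 + 6/(-6))*(-23) = (62 - ⅙*6)*(-23) = (62 - 1)*(-23) = 61*(-23) = -1403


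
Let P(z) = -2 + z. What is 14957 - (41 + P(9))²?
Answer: 12653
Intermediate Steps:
14957 - (41 + P(9))² = 14957 - (41 + (-2 + 9))² = 14957 - (41 + 7)² = 14957 - 1*48² = 14957 - 1*2304 = 14957 - 2304 = 12653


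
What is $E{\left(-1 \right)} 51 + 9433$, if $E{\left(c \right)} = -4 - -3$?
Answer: $9382$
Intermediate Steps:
$E{\left(c \right)} = -1$ ($E{\left(c \right)} = -4 + 3 = -1$)
$E{\left(-1 \right)} 51 + 9433 = \left(-1\right) 51 + 9433 = -51 + 9433 = 9382$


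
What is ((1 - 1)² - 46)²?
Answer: 2116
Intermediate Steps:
((1 - 1)² - 46)² = (0² - 46)² = (0 - 46)² = (-46)² = 2116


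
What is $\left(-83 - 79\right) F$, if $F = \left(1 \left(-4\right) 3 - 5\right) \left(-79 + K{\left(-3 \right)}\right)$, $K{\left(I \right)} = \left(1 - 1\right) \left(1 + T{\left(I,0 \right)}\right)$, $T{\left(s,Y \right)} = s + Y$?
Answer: $-217566$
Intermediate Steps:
$T{\left(s,Y \right)} = Y + s$
$K{\left(I \right)} = 0$ ($K{\left(I \right)} = \left(1 - 1\right) \left(1 + \left(0 + I\right)\right) = 0 \left(1 + I\right) = 0$)
$F = 1343$ ($F = \left(1 \left(-4\right) 3 - 5\right) \left(-79 + 0\right) = \left(\left(-4\right) 3 - 5\right) \left(-79\right) = \left(-12 - 5\right) \left(-79\right) = \left(-17\right) \left(-79\right) = 1343$)
$\left(-83 - 79\right) F = \left(-83 - 79\right) 1343 = \left(-162\right) 1343 = -217566$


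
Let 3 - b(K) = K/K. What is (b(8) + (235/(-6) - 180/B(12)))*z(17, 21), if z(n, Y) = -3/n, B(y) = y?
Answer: 313/34 ≈ 9.2059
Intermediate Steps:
b(K) = 2 (b(K) = 3 - K/K = 3 - 1*1 = 3 - 1 = 2)
(b(8) + (235/(-6) - 180/B(12)))*z(17, 21) = (2 + (235/(-6) - 180/12))*(-3/17) = (2 + (235*(-1/6) - 180*1/12))*(-3*1/17) = (2 + (-235/6 - 15))*(-3/17) = (2 - 325/6)*(-3/17) = -313/6*(-3/17) = 313/34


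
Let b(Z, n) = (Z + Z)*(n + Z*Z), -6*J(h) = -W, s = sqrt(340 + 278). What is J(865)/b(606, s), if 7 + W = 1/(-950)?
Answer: -223917/85412776749400 + 739*sqrt(618)/103520285420272800 ≈ -2.6214e-9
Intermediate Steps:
W = -6651/950 (W = -7 + 1/(-950) = -7 - 1/950 = -6651/950 ≈ -7.0011)
s = sqrt(618) ≈ 24.860
J(h) = -2217/1900 (J(h) = -(-1)*(-6651)/(6*950) = -1/6*6651/950 = -2217/1900)
b(Z, n) = 2*Z*(n + Z**2) (b(Z, n) = (2*Z)*(n + Z**2) = 2*Z*(n + Z**2))
J(865)/b(606, s) = -2217*1/(1212*(sqrt(618) + 606**2))/1900 = -2217*1/(1212*(sqrt(618) + 367236))/1900 = -2217*1/(1212*(367236 + sqrt(618)))/1900 = -2217/(1900*(445090032 + 1212*sqrt(618)))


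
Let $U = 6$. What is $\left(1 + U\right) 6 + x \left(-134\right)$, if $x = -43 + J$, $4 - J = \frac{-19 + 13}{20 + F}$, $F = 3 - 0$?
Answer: $\frac{120360}{23} \approx 5233.0$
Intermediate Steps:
$F = 3$ ($F = 3 + 0 = 3$)
$J = \frac{98}{23}$ ($J = 4 - \frac{-19 + 13}{20 + 3} = 4 - - \frac{6}{23} = 4 + \frac{6}{23} = \frac{98}{23} \approx 4.2609$)
$x = - \frac{891}{23}$ ($x = -43 + \frac{98}{23} = - \frac{891}{23} \approx -38.739$)
$\left(1 + U\right) 6 + x \left(-134\right) = \left(1 + 6\right) 6 - - \frac{119394}{23} = 7 \cdot 6 + \frac{119394}{23} = 42 + \frac{119394}{23} = \frac{120360}{23}$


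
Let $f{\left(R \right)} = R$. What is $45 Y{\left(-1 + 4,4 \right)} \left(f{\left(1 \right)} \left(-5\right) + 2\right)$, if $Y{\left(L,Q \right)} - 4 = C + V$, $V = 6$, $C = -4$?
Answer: $-810$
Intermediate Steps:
$Y{\left(L,Q \right)} = 6$ ($Y{\left(L,Q \right)} = 4 + \left(-4 + 6\right) = 4 + 2 = 6$)
$45 Y{\left(-1 + 4,4 \right)} \left(f{\left(1 \right)} \left(-5\right) + 2\right) = 45 \cdot 6 \left(1 \left(-5\right) + 2\right) = 270 \left(-5 + 2\right) = 270 \left(-3\right) = -810$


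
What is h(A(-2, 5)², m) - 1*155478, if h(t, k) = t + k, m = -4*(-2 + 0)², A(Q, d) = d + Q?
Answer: -155485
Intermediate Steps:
A(Q, d) = Q + d
m = -16 (m = -4*(-2)² = -4*4 = -16)
h(t, k) = k + t
h(A(-2, 5)², m) - 1*155478 = (-16 + (-2 + 5)²) - 1*155478 = (-16 + 3²) - 155478 = (-16 + 9) - 155478 = -7 - 155478 = -155485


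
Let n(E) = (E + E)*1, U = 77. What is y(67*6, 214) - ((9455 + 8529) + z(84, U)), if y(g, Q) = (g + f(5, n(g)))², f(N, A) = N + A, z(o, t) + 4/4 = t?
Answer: 1448461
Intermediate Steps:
z(o, t) = -1 + t
n(E) = 2*E (n(E) = (2*E)*1 = 2*E)
f(N, A) = A + N
y(g, Q) = (5 + 3*g)² (y(g, Q) = (g + (2*g + 5))² = (g + (5 + 2*g))² = (5 + 3*g)²)
y(67*6, 214) - ((9455 + 8529) + z(84, U)) = (5 + 3*(67*6))² - ((9455 + 8529) + (-1 + 77)) = (5 + 3*402)² - (17984 + 76) = (5 + 1206)² - 1*18060 = 1211² - 18060 = 1466521 - 18060 = 1448461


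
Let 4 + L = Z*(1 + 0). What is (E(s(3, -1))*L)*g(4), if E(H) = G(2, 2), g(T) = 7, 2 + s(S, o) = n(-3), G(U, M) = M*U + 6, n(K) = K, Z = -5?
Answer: -630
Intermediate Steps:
G(U, M) = 6 + M*U
s(S, o) = -5 (s(S, o) = -2 - 3 = -5)
L = -9 (L = -4 - 5*(1 + 0) = -4 - 5*1 = -4 - 5 = -9)
E(H) = 10 (E(H) = 6 + 2*2 = 6 + 4 = 10)
(E(s(3, -1))*L)*g(4) = (10*(-9))*7 = -90*7 = -630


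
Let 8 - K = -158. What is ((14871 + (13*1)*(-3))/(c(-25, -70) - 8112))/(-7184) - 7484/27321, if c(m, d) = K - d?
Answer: -26440522249/96615908004 ≈ -0.27367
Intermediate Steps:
K = 166 (K = 8 - 1*(-158) = 8 + 158 = 166)
c(m, d) = 166 - d
((14871 + (13*1)*(-3))/(c(-25, -70) - 8112))/(-7184) - 7484/27321 = ((14871 + (13*1)*(-3))/((166 - 1*(-70)) - 8112))/(-7184) - 7484/27321 = ((14871 + 13*(-3))/((166 + 70) - 8112))*(-1/7184) - 7484*1/27321 = ((14871 - 39)/(236 - 8112))*(-1/7184) - 7484/27321 = (14832/(-7876))*(-1/7184) - 7484/27321 = (14832*(-1/7876))*(-1/7184) - 7484/27321 = -3708/1969*(-1/7184) - 7484/27321 = 927/3536324 - 7484/27321 = -26440522249/96615908004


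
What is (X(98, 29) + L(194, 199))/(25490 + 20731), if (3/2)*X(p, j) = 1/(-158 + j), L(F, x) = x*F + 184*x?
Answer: 29110912/17887527 ≈ 1.6274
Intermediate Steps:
L(F, x) = 184*x + F*x (L(F, x) = F*x + 184*x = 184*x + F*x)
X(p, j) = 2/(3*(-158 + j))
(X(98, 29) + L(194, 199))/(25490 + 20731) = (2/(3*(-158 + 29)) + 199*(184 + 194))/(25490 + 20731) = ((⅔)/(-129) + 199*378)/46221 = ((⅔)*(-1/129) + 75222)*(1/46221) = (-2/387 + 75222)*(1/46221) = (29110912/387)*(1/46221) = 29110912/17887527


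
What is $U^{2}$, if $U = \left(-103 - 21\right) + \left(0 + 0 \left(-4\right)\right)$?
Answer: $15376$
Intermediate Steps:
$U = -124$ ($U = -124 + \left(0 + 0\right) = -124 + 0 = -124$)
$U^{2} = \left(-124\right)^{2} = 15376$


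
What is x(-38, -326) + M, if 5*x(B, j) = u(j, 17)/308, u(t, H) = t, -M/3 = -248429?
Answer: 573870827/770 ≈ 7.4529e+5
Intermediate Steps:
M = 745287 (M = -3*(-248429) = 745287)
x(B, j) = j/1540 (x(B, j) = (j/308)/5 = j/1540)
x(-38, -326) + M = (1/1540)*(-326) + 745287 = -163/770 + 745287 = 573870827/770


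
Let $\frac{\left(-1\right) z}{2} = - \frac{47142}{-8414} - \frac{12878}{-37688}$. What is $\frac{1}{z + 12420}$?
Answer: $\frac{5662622}{70262442269} \approx 8.0592 \cdot 10^{-5}$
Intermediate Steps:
$z = - \frac{67322971}{5662622}$ ($z = - 2 \left(- \frac{47142}{-8414} - \frac{12878}{-37688}\right) = - 2 \left(\left(-47142\right) \left(- \frac{1}{8414}\right) - - \frac{6439}{18844}\right) = - 2 \left(\frac{23571}{4207} + \frac{6439}{18844}\right) = \left(-2\right) \frac{67322971}{11325244} = - \frac{67322971}{5662622} \approx -11.889$)
$\frac{1}{z + 12420} = \frac{1}{- \frac{67322971}{5662622} + 12420} = \frac{1}{\frac{70262442269}{5662622}} = \frac{5662622}{70262442269}$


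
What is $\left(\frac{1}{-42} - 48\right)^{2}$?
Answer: $\frac{4068289}{1764} \approx 2306.3$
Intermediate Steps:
$\left(\frac{1}{-42} - 48\right)^{2} = \left(- \frac{1}{42} - 48\right)^{2} = \left(- \frac{2017}{42}\right)^{2} = \frac{4068289}{1764}$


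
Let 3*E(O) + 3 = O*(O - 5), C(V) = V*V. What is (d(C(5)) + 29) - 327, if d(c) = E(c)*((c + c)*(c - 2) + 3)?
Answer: 572147/3 ≈ 1.9072e+5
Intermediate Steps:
C(V) = V²
E(O) = -1 + O*(-5 + O)/3 (E(O) = -1 + (O*(O - 5))/3 = -1 + (O*(-5 + O))/3 = -1 + O*(-5 + O)/3)
d(c) = (3 + 2*c*(-2 + c))*(-1 - 5*c/3 + c²/3) (d(c) = (-1 - 5*c/3 + c²/3)*((c + c)*(c - 2) + 3) = (-1 - 5*c/3 + c²/3)*((2*c)*(-2 + c) + 3) = (-1 - 5*c/3 + c²/3)*(2*c*(-2 + c) + 3) = (-1 - 5*c/3 + c²/3)*(3 + 2*c*(-2 + c)) = (3 + 2*c*(-2 + c))*(-1 - 5*c/3 + c²/3))
(d(C(5)) + 29) - 327 = (-(3 - (5²)² + 5*5²)*(3 - 4*5² + 2*(5²)²)/3 + 29) - 327 = (-(3 - 1*25² + 5*25)*(3 - 4*25 + 2*25²)/3 + 29) - 327 = (-(3 - 1*625 + 125)*(3 - 100 + 2*625)/3 + 29) - 327 = (-(3 - 625 + 125)*(3 - 100 + 1250)/3 + 29) - 327 = (-⅓*(-497)*1153 + 29) - 327 = (573041/3 + 29) - 327 = 573128/3 - 327 = 572147/3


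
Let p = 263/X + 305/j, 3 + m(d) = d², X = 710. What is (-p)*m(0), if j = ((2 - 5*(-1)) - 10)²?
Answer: 218917/2130 ≈ 102.78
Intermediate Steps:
m(d) = -3 + d²
j = 9 (j = ((2 + 5) - 10)² = (7 - 10)² = (-3)² = 9)
p = 218917/6390 (p = 263/710 + 305/9 = 218917/6390 ≈ 34.259)
(-p)*m(0) = (-1*218917/6390)*(-3 + 0²) = -218917*(-3 + 0)/6390 = -218917/6390*(-3) = 218917/2130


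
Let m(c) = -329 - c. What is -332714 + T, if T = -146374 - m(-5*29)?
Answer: -478904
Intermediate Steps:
T = -146190 (T = -146374 - (-329 - (-5)*29) = -146374 - (-329 - 1*(-145)) = -146374 - (-329 + 145) = -146374 - 1*(-184) = -146374 + 184 = -146190)
-332714 + T = -332714 - 146190 = -478904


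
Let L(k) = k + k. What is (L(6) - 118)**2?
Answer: 11236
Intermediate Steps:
L(k) = 2*k
(L(6) - 118)**2 = (2*6 - 118)**2 = (12 - 118)**2 = (-106)**2 = 11236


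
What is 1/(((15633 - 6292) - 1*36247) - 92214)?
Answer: -1/119120 ≈ -8.3949e-6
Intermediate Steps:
1/(((15633 - 6292) - 1*36247) - 92214) = 1/((9341 - 36247) - 92214) = 1/(-26906 - 92214) = 1/(-119120) = -1/119120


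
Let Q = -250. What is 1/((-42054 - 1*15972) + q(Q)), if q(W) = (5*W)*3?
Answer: -1/61776 ≈ -1.6188e-5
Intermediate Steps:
q(W) = 15*W
1/((-42054 - 1*15972) + q(Q)) = 1/((-42054 - 1*15972) + 15*(-250)) = 1/((-42054 - 15972) - 3750) = 1/(-58026 - 3750) = 1/(-61776) = -1/61776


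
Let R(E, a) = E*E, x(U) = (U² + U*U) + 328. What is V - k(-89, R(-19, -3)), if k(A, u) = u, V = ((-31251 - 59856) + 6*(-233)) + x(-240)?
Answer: 22662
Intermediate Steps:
x(U) = 328 + 2*U² (x(U) = (U² + U²) + 328 = 2*U² + 328 = 328 + 2*U²)
R(E, a) = E²
V = 23023 (V = ((-31251 - 59856) + 6*(-233)) + (328 + 2*(-240)²) = (-91107 - 1398) + (328 + 2*57600) = -92505 + (328 + 115200) = -92505 + 115528 = 23023)
V - k(-89, R(-19, -3)) = 23023 - 1*(-19)² = 23023 - 1*361 = 23023 - 361 = 22662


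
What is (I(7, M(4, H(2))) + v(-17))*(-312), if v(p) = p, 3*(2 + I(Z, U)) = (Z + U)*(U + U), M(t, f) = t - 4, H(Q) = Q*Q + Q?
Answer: 5928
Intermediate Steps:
H(Q) = Q + Q**2 (H(Q) = Q**2 + Q = Q + Q**2)
M(t, f) = -4 + t
I(Z, U) = -2 + 2*U*(U + Z)/3 (I(Z, U) = -2 + ((Z + U)*(U + U))/3 = -2 + ((U + Z)*(2*U))/3 = -2 + (2*U*(U + Z))/3 = -2 + 2*U*(U + Z)/3)
(I(7, M(4, H(2))) + v(-17))*(-312) = ((-2 + 2*(-4 + 4)**2/3 + (2/3)*(-4 + 4)*7) - 17)*(-312) = ((-2 + (2/3)*0**2 + (2/3)*0*7) - 17)*(-312) = ((-2 + (2/3)*0 + 0) - 17)*(-312) = ((-2 + 0 + 0) - 17)*(-312) = (-2 - 17)*(-312) = -19*(-312) = 5928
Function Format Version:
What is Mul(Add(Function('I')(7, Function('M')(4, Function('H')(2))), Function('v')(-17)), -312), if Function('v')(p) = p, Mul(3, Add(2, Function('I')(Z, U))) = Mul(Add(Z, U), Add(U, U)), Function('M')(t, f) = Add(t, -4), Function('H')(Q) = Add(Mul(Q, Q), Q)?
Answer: 5928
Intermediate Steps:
Function('H')(Q) = Add(Q, Pow(Q, 2)) (Function('H')(Q) = Add(Pow(Q, 2), Q) = Add(Q, Pow(Q, 2)))
Function('M')(t, f) = Add(-4, t)
Function('I')(Z, U) = Add(-2, Mul(Rational(2, 3), U, Add(U, Z))) (Function('I')(Z, U) = Add(-2, Mul(Rational(1, 3), Mul(Add(Z, U), Add(U, U)))) = Add(-2, Mul(Rational(1, 3), Mul(Add(U, Z), Mul(2, U)))) = Add(-2, Mul(Rational(1, 3), Mul(2, U, Add(U, Z)))) = Add(-2, Mul(Rational(2, 3), U, Add(U, Z))))
Mul(Add(Function('I')(7, Function('M')(4, Function('H')(2))), Function('v')(-17)), -312) = Mul(Add(Add(-2, Mul(Rational(2, 3), Pow(Add(-4, 4), 2)), Mul(Rational(2, 3), Add(-4, 4), 7)), -17), -312) = Mul(Add(Add(-2, Mul(Rational(2, 3), Pow(0, 2)), Mul(Rational(2, 3), 0, 7)), -17), -312) = Mul(Add(Add(-2, Mul(Rational(2, 3), 0), 0), -17), -312) = Mul(Add(Add(-2, 0, 0), -17), -312) = Mul(Add(-2, -17), -312) = Mul(-19, -312) = 5928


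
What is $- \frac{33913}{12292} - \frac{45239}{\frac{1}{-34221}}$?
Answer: $\frac{19029537949235}{12292} \approx 1.5481 \cdot 10^{9}$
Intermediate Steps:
$- \frac{33913}{12292} - \frac{45239}{\frac{1}{-34221}} = \left(-33913\right) \frac{1}{12292} - \frac{45239}{- \frac{1}{34221}} = - \frac{33913}{12292} - -1548123819 = - \frac{33913}{12292} + 1548123819 = \frac{19029537949235}{12292}$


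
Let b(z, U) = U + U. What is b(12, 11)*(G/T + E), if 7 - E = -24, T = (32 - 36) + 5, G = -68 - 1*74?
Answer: -2442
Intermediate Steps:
b(z, U) = 2*U
G = -142 (G = -68 - 74 = -142)
T = 1 (T = -4 + 5 = 1)
E = 31 (E = 7 - 1*(-24) = 7 + 24 = 31)
b(12, 11)*(G/T + E) = (2*11)*(-142/1 + 31) = 22*(-142*1 + 31) = 22*(-142 + 31) = 22*(-111) = -2442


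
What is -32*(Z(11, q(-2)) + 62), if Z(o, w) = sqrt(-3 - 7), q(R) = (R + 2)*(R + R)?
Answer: -1984 - 32*I*sqrt(10) ≈ -1984.0 - 101.19*I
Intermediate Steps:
q(R) = 2*R*(2 + R) (q(R) = (2 + R)*(2*R) = 2*R*(2 + R))
Z(o, w) = I*sqrt(10) (Z(o, w) = sqrt(-10) = I*sqrt(10))
-32*(Z(11, q(-2)) + 62) = -32*(I*sqrt(10) + 62) = -32*(62 + I*sqrt(10)) = -1984 - 32*I*sqrt(10)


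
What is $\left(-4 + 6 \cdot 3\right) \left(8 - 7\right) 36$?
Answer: $504$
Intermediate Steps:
$\left(-4 + 6 \cdot 3\right) \left(8 - 7\right) 36 = \left(-4 + 18\right) 1 \cdot 36 = 14 \cdot 1 \cdot 36 = 14 \cdot 36 = 504$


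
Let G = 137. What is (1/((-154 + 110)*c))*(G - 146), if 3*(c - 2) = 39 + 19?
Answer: 27/2816 ≈ 0.0095881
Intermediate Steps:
c = 64/3 (c = 2 + (39 + 19)/3 = 2 + (⅓)*58 = 2 + 58/3 = 64/3 ≈ 21.333)
(1/((-154 + 110)*c))*(G - 146) = (1/((-154 + 110)*(64/3)))*(137 - 146) = ((3/64)/(-44))*(-9) = -1/44*3/64*(-9) = -3/2816*(-9) = 27/2816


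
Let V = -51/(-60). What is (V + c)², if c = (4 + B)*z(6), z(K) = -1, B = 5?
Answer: 26569/400 ≈ 66.422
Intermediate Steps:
V = 17/20 (V = -51*(-1/60) = 17/20 ≈ 0.85000)
c = -9 (c = (4 + 5)*(-1) = 9*(-1) = -9)
(V + c)² = (17/20 - 9)² = (-163/20)² = 26569/400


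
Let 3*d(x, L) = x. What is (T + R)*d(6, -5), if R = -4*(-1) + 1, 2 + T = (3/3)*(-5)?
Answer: -4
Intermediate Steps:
d(x, L) = x/3
T = -7 (T = -2 + (3/3)*(-5) = -2 + (3*(1/3))*(-5) = -2 + 1*(-5) = -2 - 5 = -7)
R = 5 (R = 4 + 1 = 5)
(T + R)*d(6, -5) = (-7 + 5)*((1/3)*6) = -2*2 = -4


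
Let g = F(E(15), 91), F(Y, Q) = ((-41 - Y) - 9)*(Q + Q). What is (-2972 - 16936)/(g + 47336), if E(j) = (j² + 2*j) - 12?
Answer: 9954/2995 ≈ 3.3235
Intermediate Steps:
E(j) = -12 + j² + 2*j
F(Y, Q) = 2*Q*(-50 - Y) (F(Y, Q) = (-50 - Y)*(2*Q) = 2*Q*(-50 - Y))
g = -53326 (g = -2*91*(50 + (-12 + 15² + 2*15)) = -2*91*(50 + (-12 + 225 + 30)) = -2*91*(50 + 243) = -2*91*293 = -53326)
(-2972 - 16936)/(g + 47336) = (-2972 - 16936)/(-53326 + 47336) = -19908/(-5990) = -19908*(-1/5990) = 9954/2995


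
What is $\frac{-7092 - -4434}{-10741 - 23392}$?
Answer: $\frac{2658}{34133} \approx 0.077872$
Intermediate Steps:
$\frac{-7092 - -4434}{-10741 - 23392} = \frac{-7092 + \left(-11360 + 15794\right)}{-34133} = \left(-7092 + 4434\right) \left(- \frac{1}{34133}\right) = \left(-2658\right) \left(- \frac{1}{34133}\right) = \frac{2658}{34133}$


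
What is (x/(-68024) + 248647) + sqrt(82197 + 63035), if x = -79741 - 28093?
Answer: 8457035681/34012 + 4*sqrt(9077) ≈ 2.4903e+5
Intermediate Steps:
x = -107834
(x/(-68024) + 248647) + sqrt(82197 + 63035) = (-107834/(-68024) + 248647) + sqrt(82197 + 63035) = (-107834*(-1/68024) + 248647) + sqrt(145232) = (53917/34012 + 248647) + 4*sqrt(9077) = 8457035681/34012 + 4*sqrt(9077)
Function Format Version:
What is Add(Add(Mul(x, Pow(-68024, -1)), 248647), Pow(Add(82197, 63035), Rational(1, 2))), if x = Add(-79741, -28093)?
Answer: Add(Rational(8457035681, 34012), Mul(4, Pow(9077, Rational(1, 2)))) ≈ 2.4903e+5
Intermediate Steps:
x = -107834
Add(Add(Mul(x, Pow(-68024, -1)), 248647), Pow(Add(82197, 63035), Rational(1, 2))) = Add(Add(Mul(-107834, Pow(-68024, -1)), 248647), Pow(Add(82197, 63035), Rational(1, 2))) = Add(Add(Mul(-107834, Rational(-1, 68024)), 248647), Pow(145232, Rational(1, 2))) = Add(Add(Rational(53917, 34012), 248647), Mul(4, Pow(9077, Rational(1, 2)))) = Add(Rational(8457035681, 34012), Mul(4, Pow(9077, Rational(1, 2))))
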